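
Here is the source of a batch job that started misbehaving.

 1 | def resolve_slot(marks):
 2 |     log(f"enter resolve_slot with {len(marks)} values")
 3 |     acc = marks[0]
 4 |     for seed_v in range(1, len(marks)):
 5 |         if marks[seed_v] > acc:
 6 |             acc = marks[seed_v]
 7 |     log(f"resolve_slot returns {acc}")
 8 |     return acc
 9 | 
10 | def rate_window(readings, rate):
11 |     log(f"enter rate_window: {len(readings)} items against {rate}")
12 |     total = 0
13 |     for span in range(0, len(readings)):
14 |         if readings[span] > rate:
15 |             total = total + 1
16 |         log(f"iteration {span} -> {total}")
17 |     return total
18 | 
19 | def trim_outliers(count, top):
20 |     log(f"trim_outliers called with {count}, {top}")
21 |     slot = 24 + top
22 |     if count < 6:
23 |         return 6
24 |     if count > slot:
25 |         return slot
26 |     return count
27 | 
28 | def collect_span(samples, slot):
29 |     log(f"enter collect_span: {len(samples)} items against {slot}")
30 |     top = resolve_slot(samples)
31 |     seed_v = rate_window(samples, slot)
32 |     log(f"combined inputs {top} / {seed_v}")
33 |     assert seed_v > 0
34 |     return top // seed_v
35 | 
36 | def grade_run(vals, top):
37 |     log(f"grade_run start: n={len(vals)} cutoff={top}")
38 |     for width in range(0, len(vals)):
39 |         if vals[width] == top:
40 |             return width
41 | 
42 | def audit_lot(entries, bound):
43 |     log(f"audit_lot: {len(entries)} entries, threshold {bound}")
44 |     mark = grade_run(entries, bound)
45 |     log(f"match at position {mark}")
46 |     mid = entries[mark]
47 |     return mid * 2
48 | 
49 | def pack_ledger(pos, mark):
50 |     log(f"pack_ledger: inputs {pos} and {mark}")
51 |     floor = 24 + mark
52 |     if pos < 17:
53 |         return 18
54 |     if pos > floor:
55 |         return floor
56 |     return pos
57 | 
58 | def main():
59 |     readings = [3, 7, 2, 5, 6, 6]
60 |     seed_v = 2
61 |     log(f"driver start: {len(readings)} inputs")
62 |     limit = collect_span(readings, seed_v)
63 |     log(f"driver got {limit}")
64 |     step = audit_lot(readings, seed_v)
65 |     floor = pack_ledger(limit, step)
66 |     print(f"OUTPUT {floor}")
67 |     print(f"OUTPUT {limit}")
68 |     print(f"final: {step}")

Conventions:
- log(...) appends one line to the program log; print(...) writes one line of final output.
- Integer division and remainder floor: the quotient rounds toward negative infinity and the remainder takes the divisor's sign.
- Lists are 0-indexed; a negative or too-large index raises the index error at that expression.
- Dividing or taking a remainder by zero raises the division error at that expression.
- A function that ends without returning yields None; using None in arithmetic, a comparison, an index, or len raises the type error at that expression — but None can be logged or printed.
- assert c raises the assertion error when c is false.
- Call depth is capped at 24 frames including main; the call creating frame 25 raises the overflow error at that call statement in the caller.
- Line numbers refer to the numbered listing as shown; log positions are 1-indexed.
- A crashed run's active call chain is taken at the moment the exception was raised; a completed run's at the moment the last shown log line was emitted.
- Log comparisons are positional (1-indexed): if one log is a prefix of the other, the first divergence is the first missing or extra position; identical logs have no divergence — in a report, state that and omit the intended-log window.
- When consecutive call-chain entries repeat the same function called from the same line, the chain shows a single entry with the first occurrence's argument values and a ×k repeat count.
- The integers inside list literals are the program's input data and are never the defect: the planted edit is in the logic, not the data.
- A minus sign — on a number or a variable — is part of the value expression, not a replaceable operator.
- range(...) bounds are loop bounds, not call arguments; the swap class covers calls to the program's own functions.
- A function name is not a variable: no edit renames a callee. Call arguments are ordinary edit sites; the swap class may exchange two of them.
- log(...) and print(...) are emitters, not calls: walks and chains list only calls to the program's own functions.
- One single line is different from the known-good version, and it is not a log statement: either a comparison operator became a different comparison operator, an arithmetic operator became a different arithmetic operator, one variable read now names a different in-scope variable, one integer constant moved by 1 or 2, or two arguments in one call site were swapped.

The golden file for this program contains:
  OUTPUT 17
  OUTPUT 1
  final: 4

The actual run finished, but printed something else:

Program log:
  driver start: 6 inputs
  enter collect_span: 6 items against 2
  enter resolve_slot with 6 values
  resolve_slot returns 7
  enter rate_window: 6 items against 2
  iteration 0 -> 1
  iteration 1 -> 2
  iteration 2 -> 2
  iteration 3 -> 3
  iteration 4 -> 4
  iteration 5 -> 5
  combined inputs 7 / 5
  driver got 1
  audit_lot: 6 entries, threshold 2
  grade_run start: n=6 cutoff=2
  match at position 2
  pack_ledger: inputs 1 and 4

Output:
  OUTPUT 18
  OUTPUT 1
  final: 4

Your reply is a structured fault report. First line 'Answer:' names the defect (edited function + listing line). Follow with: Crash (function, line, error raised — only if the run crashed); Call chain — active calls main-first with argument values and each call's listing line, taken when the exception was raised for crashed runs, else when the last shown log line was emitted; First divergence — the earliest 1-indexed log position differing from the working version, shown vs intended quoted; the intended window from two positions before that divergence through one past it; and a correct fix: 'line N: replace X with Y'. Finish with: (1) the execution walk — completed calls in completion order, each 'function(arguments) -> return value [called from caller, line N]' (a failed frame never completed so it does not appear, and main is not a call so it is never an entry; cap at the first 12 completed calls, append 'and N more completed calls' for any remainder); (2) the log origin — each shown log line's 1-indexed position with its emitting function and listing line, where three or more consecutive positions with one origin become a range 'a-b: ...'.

Answer: the defect is in pack_ledger at line 53.
The tell: No log line changed; the fault shows up purely in the output.
Call chain: main -> pack_ledger(1, 4) (called at line 65).
First divergence: none; the two logs match at every position.
Execution walk:
  resolve_slot([3, 7, 2, 5, 6, 6]) -> 7  [called from collect_span, line 30]
  rate_window([3, 7, 2, 5, 6, 6], 2) -> 5  [called from collect_span, line 31]
  collect_span([3, 7, 2, 5, 6, 6], 2) -> 1  [called from main, line 62]
  grade_run([3, 7, 2, 5, 6, 6], 2) -> 2  [called from audit_lot, line 44]
  audit_lot([3, 7, 2, 5, 6, 6], 2) -> 4  [called from main, line 64]
  pack_ledger(1, 4) -> 18  [called from main, line 65]
Log line origins:
  1: from main, line 61
  2: from collect_span, line 29
  3: from resolve_slot, line 2
  4: from resolve_slot, line 7
  5: from rate_window, line 11
  6-11: from rate_window, line 16
  12: from collect_span, line 32
  13: from main, line 63
  14: from audit_lot, line 43
  15: from grade_run, line 37
  16: from audit_lot, line 45
  17: from pack_ledger, line 50
A correct fix: line 53: replace `18` with `17`.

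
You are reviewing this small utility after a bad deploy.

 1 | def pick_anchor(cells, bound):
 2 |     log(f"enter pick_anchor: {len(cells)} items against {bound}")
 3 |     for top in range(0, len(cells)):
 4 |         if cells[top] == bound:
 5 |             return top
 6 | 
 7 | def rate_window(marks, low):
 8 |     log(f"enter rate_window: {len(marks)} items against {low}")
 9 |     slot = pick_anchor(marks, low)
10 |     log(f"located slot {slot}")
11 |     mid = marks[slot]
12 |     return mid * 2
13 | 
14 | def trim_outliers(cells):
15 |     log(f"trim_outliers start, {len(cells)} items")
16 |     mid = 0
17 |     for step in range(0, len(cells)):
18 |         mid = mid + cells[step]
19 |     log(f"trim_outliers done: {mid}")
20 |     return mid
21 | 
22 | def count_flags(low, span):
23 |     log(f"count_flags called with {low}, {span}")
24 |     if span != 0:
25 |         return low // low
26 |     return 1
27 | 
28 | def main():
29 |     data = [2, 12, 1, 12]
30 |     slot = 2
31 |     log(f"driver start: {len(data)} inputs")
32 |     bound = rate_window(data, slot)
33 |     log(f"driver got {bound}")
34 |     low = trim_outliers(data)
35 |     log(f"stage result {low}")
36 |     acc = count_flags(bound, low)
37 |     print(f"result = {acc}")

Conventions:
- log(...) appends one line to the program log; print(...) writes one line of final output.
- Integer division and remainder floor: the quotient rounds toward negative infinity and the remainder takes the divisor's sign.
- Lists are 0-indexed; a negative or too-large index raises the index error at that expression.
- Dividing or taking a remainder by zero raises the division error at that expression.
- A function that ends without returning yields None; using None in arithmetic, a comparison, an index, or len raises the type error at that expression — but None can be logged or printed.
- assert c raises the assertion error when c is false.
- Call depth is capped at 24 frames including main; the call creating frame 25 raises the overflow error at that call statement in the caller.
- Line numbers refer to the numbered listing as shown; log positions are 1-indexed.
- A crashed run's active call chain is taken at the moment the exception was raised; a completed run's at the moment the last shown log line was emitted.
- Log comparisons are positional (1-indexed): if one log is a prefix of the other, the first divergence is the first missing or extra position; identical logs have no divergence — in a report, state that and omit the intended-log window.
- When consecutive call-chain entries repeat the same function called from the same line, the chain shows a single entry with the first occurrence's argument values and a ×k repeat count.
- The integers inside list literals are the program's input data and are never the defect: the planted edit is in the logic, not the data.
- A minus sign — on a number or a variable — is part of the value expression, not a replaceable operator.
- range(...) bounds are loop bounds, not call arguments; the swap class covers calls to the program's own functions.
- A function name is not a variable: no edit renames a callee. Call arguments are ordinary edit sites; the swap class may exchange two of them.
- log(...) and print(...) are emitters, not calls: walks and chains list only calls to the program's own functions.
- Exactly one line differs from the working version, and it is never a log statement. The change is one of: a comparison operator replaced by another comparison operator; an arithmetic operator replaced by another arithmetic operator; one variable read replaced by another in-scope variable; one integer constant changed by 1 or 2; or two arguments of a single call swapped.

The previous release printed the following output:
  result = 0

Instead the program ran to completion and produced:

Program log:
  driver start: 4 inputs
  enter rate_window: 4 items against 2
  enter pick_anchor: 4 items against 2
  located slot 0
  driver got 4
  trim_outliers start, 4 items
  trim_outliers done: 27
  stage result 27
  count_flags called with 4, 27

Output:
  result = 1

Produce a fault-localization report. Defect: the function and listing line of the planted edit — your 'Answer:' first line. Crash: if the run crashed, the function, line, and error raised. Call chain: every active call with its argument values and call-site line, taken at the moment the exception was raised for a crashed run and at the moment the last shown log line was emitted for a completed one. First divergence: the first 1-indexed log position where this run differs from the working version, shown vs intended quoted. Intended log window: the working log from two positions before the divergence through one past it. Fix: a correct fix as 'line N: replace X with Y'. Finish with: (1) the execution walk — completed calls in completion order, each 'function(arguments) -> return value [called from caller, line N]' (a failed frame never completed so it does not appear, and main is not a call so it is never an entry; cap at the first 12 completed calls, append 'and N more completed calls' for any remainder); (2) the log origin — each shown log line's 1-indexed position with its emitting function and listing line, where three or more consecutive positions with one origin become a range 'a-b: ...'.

Answer: the defect is in count_flags at line 25.
The tell: Every logged value matches the working version; the printed result is what differs.
Call chain: main -> count_flags(4, 27) (called at line 36).
First divergence: there is none — every log position agrees.
Execution walk:
  pick_anchor([2, 12, 1, 12], 2) -> 0  [called from rate_window, line 9]
  rate_window([2, 12, 1, 12], 2) -> 4  [called from main, line 32]
  trim_outliers([2, 12, 1, 12]) -> 27  [called from main, line 34]
  count_flags(4, 27) -> 1  [called from main, line 36]
Log origin:
  1: logged in main at line 31
  2: logged in rate_window at line 8
  3: logged in pick_anchor at line 2
  4: logged in rate_window at line 10
  5: logged in main at line 33
  6: logged in trim_outliers at line 15
  7: logged in trim_outliers at line 19
  8: logged in main at line 35
  9: logged in count_flags at line 23
A correct fix: line 25: replace `low // low` with `low // span`.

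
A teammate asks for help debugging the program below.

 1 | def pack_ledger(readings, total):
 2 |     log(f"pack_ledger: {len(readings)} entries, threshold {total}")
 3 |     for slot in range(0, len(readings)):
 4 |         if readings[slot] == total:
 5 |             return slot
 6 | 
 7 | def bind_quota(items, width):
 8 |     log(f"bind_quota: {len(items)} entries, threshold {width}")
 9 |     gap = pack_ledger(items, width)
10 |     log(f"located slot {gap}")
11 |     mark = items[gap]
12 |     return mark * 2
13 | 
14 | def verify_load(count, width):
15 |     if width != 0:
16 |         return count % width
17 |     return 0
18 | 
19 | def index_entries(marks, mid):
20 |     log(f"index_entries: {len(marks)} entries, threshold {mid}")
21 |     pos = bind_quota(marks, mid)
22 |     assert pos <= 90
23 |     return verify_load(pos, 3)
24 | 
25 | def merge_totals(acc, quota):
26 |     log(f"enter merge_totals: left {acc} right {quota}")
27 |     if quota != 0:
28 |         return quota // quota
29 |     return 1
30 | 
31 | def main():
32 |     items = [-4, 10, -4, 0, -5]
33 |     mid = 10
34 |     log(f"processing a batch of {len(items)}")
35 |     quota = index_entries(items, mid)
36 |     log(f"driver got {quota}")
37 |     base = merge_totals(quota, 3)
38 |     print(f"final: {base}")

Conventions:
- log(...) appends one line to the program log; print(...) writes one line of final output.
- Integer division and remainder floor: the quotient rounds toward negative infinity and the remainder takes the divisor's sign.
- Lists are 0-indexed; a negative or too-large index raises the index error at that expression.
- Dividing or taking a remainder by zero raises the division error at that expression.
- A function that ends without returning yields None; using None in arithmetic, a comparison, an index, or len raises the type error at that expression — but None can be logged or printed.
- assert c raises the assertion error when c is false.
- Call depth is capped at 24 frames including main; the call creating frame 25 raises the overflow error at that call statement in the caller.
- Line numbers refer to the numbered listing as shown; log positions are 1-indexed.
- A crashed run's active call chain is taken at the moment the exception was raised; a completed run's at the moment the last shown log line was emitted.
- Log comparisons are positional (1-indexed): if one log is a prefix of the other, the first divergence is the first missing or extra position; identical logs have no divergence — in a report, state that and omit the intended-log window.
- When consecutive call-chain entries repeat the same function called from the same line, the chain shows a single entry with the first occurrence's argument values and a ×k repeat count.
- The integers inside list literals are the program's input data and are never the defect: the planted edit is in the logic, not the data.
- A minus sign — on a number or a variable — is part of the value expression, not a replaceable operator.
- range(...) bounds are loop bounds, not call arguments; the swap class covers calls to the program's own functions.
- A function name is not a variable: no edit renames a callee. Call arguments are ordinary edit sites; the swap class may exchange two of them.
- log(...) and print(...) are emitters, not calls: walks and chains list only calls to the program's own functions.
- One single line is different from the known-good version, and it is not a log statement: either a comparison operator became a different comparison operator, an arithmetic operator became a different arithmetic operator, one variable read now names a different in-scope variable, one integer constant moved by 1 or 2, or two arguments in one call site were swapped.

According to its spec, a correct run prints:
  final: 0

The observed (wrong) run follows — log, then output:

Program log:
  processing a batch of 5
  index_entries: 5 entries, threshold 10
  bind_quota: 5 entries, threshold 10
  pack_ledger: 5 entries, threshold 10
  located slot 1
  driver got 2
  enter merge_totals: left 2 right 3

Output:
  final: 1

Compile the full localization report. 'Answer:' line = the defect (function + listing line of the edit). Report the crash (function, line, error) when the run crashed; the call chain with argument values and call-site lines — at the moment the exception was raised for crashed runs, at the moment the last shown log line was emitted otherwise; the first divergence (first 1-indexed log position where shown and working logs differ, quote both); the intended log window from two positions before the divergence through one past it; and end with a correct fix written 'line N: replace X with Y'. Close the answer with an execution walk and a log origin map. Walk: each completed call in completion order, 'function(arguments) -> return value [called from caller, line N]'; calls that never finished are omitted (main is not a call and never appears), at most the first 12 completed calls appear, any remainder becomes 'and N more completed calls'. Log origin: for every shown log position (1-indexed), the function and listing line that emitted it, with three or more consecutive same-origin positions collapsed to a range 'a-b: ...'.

Answer: the defect is in merge_totals at line 28.
Key fact: Every logged value matches the working version; the printed result is what differs.
Call chain: main -> merge_totals(2, 3) (called at line 37).
First divergence: there is none — every log position agrees.
Execution walk:
  pack_ledger([-4, 10, -4, 0, -5], 10) -> 1  [called from bind_quota, line 9]
  bind_quota([-4, 10, -4, 0, -5], 10) -> 20  [called from index_entries, line 21]
  verify_load(20, 3) -> 2  [called from index_entries, line 23]
  index_entries([-4, 10, -4, 0, -5], 10) -> 2  [called from main, line 35]
  merge_totals(2, 3) -> 1  [called from main, line 37]
Log line origins:
  1: emitted by main (line 34)
  2: emitted by index_entries (line 20)
  3: emitted by bind_quota (line 8)
  4: emitted by pack_ledger (line 2)
  5: emitted by bind_quota (line 10)
  6: emitted by main (line 36)
  7: emitted by merge_totals (line 26)
A correct fix: line 28: replace `quota // quota` with `acc // quota`.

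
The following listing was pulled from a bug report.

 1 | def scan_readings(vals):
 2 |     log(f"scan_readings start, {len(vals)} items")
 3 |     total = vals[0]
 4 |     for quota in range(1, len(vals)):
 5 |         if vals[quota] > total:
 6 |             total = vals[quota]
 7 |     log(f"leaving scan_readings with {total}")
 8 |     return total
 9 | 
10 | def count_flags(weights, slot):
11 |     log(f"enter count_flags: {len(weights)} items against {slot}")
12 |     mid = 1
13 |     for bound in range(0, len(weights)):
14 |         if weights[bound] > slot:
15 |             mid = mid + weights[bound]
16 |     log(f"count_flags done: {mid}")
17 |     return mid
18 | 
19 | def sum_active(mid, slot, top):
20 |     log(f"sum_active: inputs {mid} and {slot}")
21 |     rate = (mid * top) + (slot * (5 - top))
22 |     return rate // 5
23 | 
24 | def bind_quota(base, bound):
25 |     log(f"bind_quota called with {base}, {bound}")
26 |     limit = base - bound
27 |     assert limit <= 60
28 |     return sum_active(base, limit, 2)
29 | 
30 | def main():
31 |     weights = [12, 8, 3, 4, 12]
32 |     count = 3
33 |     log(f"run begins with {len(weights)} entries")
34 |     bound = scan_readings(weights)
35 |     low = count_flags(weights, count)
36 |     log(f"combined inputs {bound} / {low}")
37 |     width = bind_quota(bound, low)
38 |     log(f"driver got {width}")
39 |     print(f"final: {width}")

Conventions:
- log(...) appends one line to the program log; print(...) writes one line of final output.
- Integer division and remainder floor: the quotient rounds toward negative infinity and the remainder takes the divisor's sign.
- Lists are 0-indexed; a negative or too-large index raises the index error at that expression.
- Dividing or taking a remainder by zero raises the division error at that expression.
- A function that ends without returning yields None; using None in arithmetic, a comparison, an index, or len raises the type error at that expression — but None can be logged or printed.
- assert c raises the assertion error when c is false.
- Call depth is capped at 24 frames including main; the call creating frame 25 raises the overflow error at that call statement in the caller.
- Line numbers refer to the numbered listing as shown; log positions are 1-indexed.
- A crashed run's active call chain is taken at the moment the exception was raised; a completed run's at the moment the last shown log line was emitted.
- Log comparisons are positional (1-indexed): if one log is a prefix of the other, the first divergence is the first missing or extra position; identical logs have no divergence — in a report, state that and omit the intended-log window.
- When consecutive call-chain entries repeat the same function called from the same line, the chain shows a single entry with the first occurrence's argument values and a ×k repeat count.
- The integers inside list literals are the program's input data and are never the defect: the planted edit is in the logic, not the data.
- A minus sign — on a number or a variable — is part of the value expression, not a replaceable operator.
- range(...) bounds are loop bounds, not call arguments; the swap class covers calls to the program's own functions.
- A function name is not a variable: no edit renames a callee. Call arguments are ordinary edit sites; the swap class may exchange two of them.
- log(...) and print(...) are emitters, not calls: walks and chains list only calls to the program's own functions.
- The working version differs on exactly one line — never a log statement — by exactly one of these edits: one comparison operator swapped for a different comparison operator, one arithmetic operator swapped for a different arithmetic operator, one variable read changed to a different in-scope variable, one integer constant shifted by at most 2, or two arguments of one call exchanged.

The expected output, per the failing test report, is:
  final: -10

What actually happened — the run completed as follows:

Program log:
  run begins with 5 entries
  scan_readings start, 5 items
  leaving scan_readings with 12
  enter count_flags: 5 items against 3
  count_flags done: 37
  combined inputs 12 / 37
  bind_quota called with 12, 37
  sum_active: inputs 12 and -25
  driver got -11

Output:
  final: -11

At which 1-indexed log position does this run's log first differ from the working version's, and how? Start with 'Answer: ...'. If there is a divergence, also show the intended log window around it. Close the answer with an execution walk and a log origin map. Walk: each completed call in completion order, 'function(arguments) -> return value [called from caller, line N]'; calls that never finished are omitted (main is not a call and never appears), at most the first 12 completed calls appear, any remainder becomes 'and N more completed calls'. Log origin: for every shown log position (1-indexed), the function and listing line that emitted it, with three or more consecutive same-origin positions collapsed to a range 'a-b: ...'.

Answer: position 5 — the shown line 'count_flags done: 37' should read 'count_flags done: 36'.
Intended log window:
  3: leaving scan_readings with 12
  4: enter count_flags: 5 items against 3
  5: count_flags done: 36
  6: combined inputs 12 / 36
Execution walk:
  scan_readings([12, 8, 3, 4, 12]) -> 12  [called from main, line 34]
  count_flags([12, 8, 3, 4, 12], 3) -> 37  [called from main, line 35]
  sum_active(12, -25, 2) -> -11  [called from bind_quota, line 28]
  bind_quota(12, 37) -> -11  [called from main, line 37]
Origin of each log line:
  1: from main, line 33
  2: from scan_readings, line 2
  3: from scan_readings, line 7
  4: from count_flags, line 11
  5: from count_flags, line 16
  6: from main, line 36
  7: from bind_quota, line 25
  8: from sum_active, line 20
  9: from main, line 38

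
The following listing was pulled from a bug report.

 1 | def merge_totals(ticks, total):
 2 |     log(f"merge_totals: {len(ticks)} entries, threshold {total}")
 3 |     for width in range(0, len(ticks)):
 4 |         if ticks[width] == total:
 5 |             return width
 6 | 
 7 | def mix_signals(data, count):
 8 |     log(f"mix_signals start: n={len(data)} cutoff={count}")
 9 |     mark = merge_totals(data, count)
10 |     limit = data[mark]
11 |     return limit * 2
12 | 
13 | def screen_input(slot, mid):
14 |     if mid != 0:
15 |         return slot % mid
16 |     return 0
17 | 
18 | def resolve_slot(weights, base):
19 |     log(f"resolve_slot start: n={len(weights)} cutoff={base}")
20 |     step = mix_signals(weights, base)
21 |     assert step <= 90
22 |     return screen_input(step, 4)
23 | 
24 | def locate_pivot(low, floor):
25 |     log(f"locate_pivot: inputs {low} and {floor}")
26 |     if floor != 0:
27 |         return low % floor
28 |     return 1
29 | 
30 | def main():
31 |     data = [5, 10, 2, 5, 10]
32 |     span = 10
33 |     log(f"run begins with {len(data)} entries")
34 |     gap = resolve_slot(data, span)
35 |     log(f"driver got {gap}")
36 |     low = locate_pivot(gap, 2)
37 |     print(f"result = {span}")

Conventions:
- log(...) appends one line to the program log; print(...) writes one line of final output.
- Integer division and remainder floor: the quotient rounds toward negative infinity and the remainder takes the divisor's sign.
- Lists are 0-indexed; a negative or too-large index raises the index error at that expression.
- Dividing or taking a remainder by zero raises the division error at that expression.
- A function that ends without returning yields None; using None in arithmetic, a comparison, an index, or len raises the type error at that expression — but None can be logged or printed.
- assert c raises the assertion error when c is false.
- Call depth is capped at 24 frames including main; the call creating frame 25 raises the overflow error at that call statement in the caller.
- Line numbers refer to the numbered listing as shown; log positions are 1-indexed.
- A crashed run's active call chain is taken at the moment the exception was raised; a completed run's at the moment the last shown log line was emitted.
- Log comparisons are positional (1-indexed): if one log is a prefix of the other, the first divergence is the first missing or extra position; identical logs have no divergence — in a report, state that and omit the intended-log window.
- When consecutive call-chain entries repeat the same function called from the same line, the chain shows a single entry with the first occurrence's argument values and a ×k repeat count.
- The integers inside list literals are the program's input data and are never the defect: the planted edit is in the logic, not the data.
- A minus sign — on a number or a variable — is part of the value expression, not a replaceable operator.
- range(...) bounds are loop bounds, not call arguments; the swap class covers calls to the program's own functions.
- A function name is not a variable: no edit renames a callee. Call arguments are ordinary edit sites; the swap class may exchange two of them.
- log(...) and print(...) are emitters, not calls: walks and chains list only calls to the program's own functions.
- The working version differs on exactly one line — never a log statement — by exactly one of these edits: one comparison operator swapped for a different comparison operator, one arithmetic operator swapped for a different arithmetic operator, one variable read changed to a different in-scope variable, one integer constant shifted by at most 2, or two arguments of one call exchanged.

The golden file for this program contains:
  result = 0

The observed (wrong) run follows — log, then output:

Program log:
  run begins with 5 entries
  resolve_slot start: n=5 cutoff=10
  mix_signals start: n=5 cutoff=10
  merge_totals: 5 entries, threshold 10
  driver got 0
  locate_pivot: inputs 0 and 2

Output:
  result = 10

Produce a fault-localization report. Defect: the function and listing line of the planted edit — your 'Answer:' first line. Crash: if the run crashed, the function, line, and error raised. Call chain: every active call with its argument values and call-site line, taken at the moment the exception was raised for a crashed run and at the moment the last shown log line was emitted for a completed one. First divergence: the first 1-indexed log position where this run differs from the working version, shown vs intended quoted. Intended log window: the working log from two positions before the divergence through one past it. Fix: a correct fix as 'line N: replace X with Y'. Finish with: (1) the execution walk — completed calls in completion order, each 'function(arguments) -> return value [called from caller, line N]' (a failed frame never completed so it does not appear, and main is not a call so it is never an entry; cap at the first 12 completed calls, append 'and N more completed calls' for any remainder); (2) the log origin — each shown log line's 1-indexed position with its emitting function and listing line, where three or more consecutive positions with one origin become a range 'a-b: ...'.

Answer: the defect is in main at line 37.
Core observation: Every logged value matches the working version; the printed result is what differs.
Call chain: main -> locate_pivot(0, 2) (called at line 36).
First divergence: none (the log streams are identical).
Execution walk:
  merge_totals([5, 10, 2, 5, 10], 10) -> 1  [called from mix_signals, line 9]
  mix_signals([5, 10, 2, 5, 10], 10) -> 20  [called from resolve_slot, line 20]
  screen_input(20, 4) -> 0  [called from resolve_slot, line 22]
  resolve_slot([5, 10, 2, 5, 10], 10) -> 0  [called from main, line 34]
  locate_pivot(0, 2) -> 0  [called from main, line 36]
Origin of each log line:
  1 — main, line 33
  2 — resolve_slot, line 19
  3 — mix_signals, line 8
  4 — merge_totals, line 2
  5 — main, line 35
  6 — locate_pivot, line 25
A correct fix: line 37: replace `span` with `low`.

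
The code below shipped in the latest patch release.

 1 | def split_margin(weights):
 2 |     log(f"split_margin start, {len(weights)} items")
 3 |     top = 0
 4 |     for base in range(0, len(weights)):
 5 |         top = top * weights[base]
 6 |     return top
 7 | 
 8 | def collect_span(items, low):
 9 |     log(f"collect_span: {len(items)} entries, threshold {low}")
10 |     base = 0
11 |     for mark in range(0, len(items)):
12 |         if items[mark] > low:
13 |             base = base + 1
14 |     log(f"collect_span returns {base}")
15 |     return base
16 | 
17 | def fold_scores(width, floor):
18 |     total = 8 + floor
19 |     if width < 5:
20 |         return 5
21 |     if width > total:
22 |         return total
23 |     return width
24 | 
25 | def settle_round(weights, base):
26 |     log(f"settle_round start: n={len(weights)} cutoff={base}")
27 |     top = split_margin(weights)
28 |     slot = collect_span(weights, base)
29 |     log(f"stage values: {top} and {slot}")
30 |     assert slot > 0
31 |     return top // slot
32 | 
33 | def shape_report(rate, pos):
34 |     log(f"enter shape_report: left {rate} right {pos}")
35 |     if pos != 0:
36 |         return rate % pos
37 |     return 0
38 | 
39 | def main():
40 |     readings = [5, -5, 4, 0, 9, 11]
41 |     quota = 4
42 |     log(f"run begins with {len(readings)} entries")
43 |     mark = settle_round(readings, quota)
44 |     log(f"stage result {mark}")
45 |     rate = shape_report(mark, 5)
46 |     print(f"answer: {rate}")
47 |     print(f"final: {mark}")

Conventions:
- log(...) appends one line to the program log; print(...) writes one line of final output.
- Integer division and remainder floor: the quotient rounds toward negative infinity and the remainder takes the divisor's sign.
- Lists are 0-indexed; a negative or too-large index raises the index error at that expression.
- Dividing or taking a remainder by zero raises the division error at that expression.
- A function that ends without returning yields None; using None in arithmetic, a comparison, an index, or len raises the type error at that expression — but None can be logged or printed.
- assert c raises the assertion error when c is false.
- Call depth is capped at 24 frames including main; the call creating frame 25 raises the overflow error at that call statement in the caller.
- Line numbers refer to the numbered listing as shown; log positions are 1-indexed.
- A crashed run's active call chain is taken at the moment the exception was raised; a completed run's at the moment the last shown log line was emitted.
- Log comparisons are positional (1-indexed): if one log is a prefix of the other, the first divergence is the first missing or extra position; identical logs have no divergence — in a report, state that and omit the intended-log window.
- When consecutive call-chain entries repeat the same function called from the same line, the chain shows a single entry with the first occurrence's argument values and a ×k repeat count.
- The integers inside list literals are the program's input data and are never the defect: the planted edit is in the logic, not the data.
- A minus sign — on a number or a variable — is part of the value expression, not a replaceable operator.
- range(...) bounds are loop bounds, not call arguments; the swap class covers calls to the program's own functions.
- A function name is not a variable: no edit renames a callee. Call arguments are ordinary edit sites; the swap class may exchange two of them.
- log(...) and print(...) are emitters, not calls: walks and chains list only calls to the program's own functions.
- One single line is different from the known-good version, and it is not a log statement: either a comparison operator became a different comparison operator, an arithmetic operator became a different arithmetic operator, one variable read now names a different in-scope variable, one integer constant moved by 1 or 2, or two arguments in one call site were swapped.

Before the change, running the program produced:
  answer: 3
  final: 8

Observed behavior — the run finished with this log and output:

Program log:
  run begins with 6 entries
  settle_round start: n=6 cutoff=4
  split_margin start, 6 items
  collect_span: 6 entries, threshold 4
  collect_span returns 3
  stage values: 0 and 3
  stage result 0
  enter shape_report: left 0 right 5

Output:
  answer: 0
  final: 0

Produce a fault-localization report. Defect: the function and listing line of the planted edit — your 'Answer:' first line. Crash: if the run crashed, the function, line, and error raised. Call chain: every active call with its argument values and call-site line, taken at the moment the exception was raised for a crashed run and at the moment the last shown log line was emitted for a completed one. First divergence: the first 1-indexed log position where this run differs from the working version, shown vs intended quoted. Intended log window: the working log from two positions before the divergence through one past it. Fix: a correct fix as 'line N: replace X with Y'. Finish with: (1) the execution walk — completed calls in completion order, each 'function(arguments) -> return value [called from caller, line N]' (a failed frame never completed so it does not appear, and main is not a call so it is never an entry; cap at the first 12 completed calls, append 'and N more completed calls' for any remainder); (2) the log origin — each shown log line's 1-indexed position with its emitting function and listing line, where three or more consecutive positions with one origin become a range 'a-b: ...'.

Answer: the defect is in split_margin at line 5.
The tell: The log first diverges at position 6: the faulty run prints 'stage values: 0 and 3' where the working version prints 'stage values: 24 and 3'.
Call chain: main -> shape_report(0, 5) (called at line 45).
First divergence: position 6; shown 'stage values: 0 and 3' vs intended 'stage values: 24 and 3'.
Intended log window:
  4: collect_span: 6 entries, threshold 4
  5: collect_span returns 3
  6: stage values: 24 and 3
  7: stage result 8
Execution walk:
  split_margin([5, -5, 4, 0, 9, 11]) -> 0  [called from settle_round, line 27]
  collect_span([5, -5, 4, 0, 9, 11], 4) -> 3  [called from settle_round, line 28]
  settle_round([5, -5, 4, 0, 9, 11], 4) -> 0  [called from main, line 43]
  shape_report(0, 5) -> 0  [called from main, line 45]
Log line origins:
  1: from main, line 42
  2: from settle_round, line 26
  3: from split_margin, line 2
  4: from collect_span, line 9
  5: from collect_span, line 14
  6: from settle_round, line 29
  7: from main, line 44
  8: from shape_report, line 34
A correct fix: line 5: replace `*` with `+`.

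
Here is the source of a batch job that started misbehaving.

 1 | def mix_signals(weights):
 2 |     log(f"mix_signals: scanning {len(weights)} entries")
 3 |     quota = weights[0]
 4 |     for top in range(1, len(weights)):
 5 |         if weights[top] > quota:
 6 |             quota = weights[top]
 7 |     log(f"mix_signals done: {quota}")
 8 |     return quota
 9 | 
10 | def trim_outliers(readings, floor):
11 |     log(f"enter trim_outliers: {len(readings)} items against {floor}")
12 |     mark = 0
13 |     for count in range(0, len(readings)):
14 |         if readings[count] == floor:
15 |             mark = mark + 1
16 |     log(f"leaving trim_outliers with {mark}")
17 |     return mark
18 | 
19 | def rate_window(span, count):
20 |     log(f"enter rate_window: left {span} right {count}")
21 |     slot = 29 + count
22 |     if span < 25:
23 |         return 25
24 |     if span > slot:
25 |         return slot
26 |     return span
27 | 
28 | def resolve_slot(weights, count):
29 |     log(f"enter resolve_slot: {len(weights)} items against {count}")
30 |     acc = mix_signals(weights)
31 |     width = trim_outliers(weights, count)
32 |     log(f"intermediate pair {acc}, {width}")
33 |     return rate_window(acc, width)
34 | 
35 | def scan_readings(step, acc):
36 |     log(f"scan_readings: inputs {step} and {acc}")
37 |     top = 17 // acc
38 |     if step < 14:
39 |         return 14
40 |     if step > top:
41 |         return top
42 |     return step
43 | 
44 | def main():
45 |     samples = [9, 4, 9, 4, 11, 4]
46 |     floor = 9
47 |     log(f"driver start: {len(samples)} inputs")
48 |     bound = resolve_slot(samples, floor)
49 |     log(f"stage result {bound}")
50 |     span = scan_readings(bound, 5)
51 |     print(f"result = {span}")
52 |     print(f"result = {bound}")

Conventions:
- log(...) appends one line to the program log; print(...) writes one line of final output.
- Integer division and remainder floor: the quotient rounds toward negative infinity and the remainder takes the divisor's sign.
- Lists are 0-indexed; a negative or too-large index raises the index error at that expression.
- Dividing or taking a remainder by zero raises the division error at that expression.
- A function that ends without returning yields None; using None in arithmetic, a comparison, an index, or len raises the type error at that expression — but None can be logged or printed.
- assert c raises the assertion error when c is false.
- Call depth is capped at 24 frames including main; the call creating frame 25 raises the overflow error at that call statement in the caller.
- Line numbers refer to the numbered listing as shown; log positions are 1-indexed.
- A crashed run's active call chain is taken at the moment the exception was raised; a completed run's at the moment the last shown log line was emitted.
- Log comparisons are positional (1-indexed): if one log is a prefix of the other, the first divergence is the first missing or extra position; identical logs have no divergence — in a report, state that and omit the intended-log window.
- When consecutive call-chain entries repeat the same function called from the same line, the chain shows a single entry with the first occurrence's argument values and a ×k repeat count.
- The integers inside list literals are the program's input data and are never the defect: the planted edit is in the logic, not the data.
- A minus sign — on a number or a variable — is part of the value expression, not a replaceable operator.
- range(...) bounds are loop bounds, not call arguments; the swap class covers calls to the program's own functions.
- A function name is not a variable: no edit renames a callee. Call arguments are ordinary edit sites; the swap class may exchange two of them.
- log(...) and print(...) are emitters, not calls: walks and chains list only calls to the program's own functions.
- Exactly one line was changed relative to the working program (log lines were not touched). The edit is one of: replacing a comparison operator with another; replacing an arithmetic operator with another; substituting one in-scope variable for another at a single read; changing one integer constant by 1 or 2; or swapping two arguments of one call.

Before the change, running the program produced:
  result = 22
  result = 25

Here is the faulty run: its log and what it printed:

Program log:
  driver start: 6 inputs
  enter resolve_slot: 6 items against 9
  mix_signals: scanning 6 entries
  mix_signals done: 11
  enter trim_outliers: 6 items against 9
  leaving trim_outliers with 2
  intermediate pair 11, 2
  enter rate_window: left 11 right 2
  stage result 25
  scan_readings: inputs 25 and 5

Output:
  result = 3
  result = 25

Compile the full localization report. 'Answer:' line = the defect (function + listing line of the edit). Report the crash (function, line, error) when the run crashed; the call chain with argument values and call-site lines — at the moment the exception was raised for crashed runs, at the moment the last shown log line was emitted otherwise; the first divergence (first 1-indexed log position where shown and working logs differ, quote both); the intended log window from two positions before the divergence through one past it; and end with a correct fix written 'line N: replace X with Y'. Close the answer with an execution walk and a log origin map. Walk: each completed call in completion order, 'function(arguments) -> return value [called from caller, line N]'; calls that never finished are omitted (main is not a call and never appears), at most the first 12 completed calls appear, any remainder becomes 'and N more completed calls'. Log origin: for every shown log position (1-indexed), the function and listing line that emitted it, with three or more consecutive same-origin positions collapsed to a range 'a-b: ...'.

Answer: the defect is in scan_readings at line 37.
The tell: The two runs log identically and part ways only at the printed values.
Call chain: main -> scan_readings(25, 5) (called at line 50).
First divergence: there is none — every log position agrees.
Execution walk:
  mix_signals([9, 4, 9, 4, 11, 4]) -> 11  [called from resolve_slot, line 30]
  trim_outliers([9, 4, 9, 4, 11, 4], 9) -> 2  [called from resolve_slot, line 31]
  rate_window(11, 2) -> 25  [called from resolve_slot, line 33]
  resolve_slot([9, 4, 9, 4, 11, 4], 9) -> 25  [called from main, line 48]
  scan_readings(25, 5) -> 3  [called from main, line 50]
Origin of each log line:
  1: emitted by main (line 47)
  2: emitted by resolve_slot (line 29)
  3: emitted by mix_signals (line 2)
  4: emitted by mix_signals (line 7)
  5: emitted by trim_outliers (line 11)
  6: emitted by trim_outliers (line 16)
  7: emitted by resolve_slot (line 32)
  8: emitted by rate_window (line 20)
  9: emitted by main (line 49)
  10: emitted by scan_readings (line 36)
A correct fix: line 37: replace `//` with `+`.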